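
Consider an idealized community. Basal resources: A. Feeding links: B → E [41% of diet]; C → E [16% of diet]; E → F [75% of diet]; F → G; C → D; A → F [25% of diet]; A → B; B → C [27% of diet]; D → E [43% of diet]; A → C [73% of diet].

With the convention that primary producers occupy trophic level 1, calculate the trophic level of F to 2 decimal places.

B: 1 + 1 = 2
C: 1 + (0.73×1 + 0.27×2) = 2.27
D: 1 + 2.27 = 3.27
E: 1 + (0.43×3.27 + 0.16×2.27 + 0.41×2) = 3.5893
F: 1 + (0.75×3.5893 + 0.25×1) = 3.941975
G: 1 + 3.941975 = 4.941975

3.94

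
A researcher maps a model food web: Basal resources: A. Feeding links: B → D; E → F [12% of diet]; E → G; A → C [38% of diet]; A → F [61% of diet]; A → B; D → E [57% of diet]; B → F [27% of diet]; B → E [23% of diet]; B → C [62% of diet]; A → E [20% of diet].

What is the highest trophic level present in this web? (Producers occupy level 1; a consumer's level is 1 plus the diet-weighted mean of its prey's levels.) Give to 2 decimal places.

4.37

B: 1 + 1 = 2
C: 1 + (0.62×2 + 0.38×1) = 2.62
D: 1 + 2 = 3
E: 1 + (0.57×3 + 0.23×2 + 0.2×1) = 3.37
F: 1 + (0.12×3.37 + 0.61×1 + 0.27×2) = 2.5544
G: 1 + 3.37 = 4.37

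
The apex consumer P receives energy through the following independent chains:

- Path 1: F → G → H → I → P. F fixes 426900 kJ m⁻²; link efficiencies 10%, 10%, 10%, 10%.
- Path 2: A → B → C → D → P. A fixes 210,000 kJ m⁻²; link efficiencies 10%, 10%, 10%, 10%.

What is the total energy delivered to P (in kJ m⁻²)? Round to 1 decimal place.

Path 1: 426900 × 0.1 × 0.1 × 0.1 × 0.1 = 42.69 kJ m⁻²
Path 2: 210000 × 0.1 × 0.1 × 0.1 × 0.1 = 21 kJ m⁻²
Total at P: 42.69 + 21 = 63.69 kJ m⁻²

63.7 kJ m⁻²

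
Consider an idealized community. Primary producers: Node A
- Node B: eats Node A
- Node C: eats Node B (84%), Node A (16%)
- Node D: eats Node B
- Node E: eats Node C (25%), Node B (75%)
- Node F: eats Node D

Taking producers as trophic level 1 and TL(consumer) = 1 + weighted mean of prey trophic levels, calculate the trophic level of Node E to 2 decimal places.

3.21

Node B: 1 + 1 = 2
Node C: 1 + (0.84×2 + 0.16×1) = 2.84
Node D: 1 + 2 = 3
Node E: 1 + (0.25×2.84 + 0.75×2) = 3.21
Node F: 1 + 3 = 4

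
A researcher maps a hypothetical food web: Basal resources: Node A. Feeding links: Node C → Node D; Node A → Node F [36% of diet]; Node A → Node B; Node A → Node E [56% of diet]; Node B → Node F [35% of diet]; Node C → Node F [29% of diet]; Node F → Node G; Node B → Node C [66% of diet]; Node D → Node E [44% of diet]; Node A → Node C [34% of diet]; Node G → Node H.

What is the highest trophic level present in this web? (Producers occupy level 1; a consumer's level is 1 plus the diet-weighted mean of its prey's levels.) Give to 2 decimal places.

Node B: 1 + 1 = 2
Node C: 1 + (0.66×2 + 0.34×1) = 2.66
Node D: 1 + 2.66 = 3.66
Node E: 1 + (0.56×1 + 0.44×3.66) = 3.1704
Node F: 1 + (0.29×2.66 + 0.35×2 + 0.36×1) = 2.8314
Node G: 1 + 2.8314 = 3.8314
Node H: 1 + 3.8314 = 4.8314

4.83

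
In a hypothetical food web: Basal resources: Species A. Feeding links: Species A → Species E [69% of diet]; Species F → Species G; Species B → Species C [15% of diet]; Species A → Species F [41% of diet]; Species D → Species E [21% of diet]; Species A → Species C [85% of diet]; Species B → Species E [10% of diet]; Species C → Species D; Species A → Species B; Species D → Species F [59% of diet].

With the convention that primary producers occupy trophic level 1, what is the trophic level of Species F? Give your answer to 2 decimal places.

Species B: 1 + 1 = 2
Species C: 1 + (0.15×2 + 0.85×1) = 2.15
Species D: 1 + 2.15 = 3.15
Species E: 1 + (0.1×2 + 0.21×3.15 + 0.69×1) = 2.5515
Species F: 1 + (0.41×1 + 0.59×3.15) = 3.2685
Species G: 1 + 3.2685 = 4.2685

3.27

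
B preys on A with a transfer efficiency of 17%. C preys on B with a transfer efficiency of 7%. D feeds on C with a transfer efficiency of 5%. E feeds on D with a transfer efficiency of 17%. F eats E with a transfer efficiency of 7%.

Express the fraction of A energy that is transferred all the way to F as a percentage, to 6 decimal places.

Product of link efficiencies: 0.17 × 0.07 × 0.05 × 0.17 × 0.07 = 0.0000070805
As a percentage: 0.0000070805 × 100 = 0.000708%

0.000708%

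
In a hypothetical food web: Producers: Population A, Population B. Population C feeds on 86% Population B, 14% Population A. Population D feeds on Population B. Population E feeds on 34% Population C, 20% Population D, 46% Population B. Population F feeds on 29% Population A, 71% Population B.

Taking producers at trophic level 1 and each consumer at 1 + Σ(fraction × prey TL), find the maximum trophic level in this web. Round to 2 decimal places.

2.54

Population C: 1 + (0.86×1 + 0.14×1) = 2
Population D: 1 + 1 = 2
Population E: 1 + (0.34×2 + 0.2×2 + 0.46×1) = 2.54
Population F: 1 + (0.29×1 + 0.71×1) = 2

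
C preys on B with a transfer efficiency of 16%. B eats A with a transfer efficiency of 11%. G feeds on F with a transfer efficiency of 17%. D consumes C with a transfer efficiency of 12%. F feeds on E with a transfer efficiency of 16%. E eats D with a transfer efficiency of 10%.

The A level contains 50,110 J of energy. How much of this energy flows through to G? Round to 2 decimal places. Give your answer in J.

B: 50110 × 0.11 = 5512.1 J
C: 5512.1 × 0.16 = 881.936 J
D: 881.936 × 0.12 = 105.83232 J
E: 105.83232 × 0.1 = 10.583232 J
F: 10.583232 × 0.16 = 1.69331712 J
G: 1.69331712 × 0.17 = 0.2878639104 J

0.29 J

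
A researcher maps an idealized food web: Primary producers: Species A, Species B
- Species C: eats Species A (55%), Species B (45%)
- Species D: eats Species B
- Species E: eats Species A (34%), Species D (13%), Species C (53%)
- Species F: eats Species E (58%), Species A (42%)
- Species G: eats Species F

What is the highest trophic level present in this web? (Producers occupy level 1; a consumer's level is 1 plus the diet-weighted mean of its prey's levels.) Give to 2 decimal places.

Species C: 1 + (0.55×1 + 0.45×1) = 2
Species D: 1 + 1 = 2
Species E: 1 + (0.34×1 + 0.13×2 + 0.53×2) = 2.66
Species F: 1 + (0.58×2.66 + 0.42×1) = 2.9628
Species G: 1 + 2.9628 = 3.9628

3.96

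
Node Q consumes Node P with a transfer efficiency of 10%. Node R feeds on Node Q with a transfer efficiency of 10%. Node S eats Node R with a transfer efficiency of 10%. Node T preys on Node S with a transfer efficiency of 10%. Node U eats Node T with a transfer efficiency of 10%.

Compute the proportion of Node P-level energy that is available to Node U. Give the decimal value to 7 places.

0.0000100

Product of link efficiencies: 0.1 × 0.1 × 0.1 × 0.1 × 0.1 = 0.00001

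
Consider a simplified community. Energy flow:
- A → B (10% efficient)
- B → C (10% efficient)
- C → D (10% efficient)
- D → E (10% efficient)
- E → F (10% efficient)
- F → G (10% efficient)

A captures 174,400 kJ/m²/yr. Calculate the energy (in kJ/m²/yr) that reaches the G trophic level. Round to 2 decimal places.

0.17 kJ/m²/yr

B: 174400 × 0.1 = 17440 kJ/m²/yr
C: 17440 × 0.1 = 1744 kJ/m²/yr
D: 1744 × 0.1 = 174.4 kJ/m²/yr
E: 174.4 × 0.1 = 17.44 kJ/m²/yr
F: 17.44 × 0.1 = 1.744 kJ/m²/yr
G: 1.744 × 0.1 = 0.1744 kJ/m²/yr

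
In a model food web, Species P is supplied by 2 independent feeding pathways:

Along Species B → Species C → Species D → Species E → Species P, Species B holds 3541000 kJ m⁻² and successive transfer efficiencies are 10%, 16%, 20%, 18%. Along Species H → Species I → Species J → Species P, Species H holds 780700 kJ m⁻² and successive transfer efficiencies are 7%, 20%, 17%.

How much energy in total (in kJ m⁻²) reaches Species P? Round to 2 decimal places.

3897.68 kJ m⁻²

Via Species B: 3541000 × 0.1 × 0.16 × 0.2 × 0.18 = 2039.616 kJ m⁻²
Via Species H: 780700 × 0.07 × 0.2 × 0.17 = 1858.066 kJ m⁻²
Total at Species P: 2039.616 + 1858.066 = 3897.682 kJ m⁻²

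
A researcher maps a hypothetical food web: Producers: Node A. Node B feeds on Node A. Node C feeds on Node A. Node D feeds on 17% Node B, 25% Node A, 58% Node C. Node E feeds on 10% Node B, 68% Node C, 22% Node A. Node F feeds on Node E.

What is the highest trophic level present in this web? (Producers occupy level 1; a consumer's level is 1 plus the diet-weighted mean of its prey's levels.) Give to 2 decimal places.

3.78

Node B: 1 + 1 = 2
Node C: 1 + 1 = 2
Node D: 1 + (0.17×2 + 0.25×1 + 0.58×2) = 2.75
Node E: 1 + (0.1×2 + 0.68×2 + 0.22×1) = 2.78
Node F: 1 + 2.78 = 3.78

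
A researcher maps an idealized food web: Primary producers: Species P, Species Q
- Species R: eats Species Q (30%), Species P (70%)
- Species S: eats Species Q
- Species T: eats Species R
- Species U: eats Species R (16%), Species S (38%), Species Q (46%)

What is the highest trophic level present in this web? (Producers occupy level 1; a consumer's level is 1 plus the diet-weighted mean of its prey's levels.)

3

Species R: 1 + (0.3×1 + 0.7×1) = 2
Species S: 1 + 1 = 2
Species T: 1 + 2 = 3
Species U: 1 + (0.16×2 + 0.38×2 + 0.46×1) = 2.54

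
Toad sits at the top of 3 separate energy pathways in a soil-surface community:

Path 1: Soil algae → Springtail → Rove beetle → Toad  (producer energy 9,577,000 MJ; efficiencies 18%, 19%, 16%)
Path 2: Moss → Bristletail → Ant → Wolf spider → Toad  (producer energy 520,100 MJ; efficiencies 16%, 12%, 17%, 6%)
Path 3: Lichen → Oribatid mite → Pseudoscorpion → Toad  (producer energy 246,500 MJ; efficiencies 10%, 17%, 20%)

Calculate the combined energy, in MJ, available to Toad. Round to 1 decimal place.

Path 1: 9577000 × 0.18 × 0.19 × 0.16 = 52405.344 MJ
Path 2: 520100 × 0.16 × 0.12 × 0.17 × 0.06 = 101.856384 MJ
Path 3: 246500 × 0.1 × 0.17 × 0.2 = 838.1 MJ
Total at Toad: 52405.344 + 101.856384 + 838.1 = 53345.300384 MJ

53345.3 MJ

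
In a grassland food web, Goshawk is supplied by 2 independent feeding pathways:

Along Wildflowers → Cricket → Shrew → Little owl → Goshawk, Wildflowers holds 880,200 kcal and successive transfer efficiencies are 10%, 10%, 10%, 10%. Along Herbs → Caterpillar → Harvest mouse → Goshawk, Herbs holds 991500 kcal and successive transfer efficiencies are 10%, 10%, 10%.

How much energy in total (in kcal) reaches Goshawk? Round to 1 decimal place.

1079.5 kcal

Via Wildflowers: 880200 × 0.1 × 0.1 × 0.1 × 0.1 = 88.02 kcal
Via Herbs: 991500 × 0.1 × 0.1 × 0.1 = 991.5 kcal
Total at Goshawk: 88.02 + 991.5 = 1079.52 kcal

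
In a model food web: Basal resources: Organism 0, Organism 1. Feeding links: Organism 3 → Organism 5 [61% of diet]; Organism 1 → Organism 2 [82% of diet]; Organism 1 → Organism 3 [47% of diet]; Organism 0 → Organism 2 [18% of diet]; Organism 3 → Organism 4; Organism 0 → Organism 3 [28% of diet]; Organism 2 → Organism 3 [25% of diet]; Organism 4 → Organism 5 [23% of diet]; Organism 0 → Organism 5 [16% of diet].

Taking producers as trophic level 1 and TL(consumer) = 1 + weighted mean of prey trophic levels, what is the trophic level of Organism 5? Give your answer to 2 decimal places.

3.28

Organism 2: 1 + (0.18×1 + 0.82×1) = 2
Organism 3: 1 + (0.47×1 + 0.28×1 + 0.25×2) = 2.25
Organism 4: 1 + 2.25 = 3.25
Organism 5: 1 + (0.23×3.25 + 0.16×1 + 0.61×2.25) = 3.28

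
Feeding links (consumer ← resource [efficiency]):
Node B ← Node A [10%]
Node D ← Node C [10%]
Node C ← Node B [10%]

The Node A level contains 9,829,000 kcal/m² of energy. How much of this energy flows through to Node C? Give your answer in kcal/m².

98290 kcal/m²

Node B: 9829000 × 0.1 = 982900 kcal/m²
Node C: 982900 × 0.1 = 98290 kcal/m²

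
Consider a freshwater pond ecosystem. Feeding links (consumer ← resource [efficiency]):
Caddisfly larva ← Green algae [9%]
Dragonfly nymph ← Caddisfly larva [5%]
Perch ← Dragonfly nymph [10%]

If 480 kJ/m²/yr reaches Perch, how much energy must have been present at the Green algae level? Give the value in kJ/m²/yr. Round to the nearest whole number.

Cumulative transfer efficiency: 0.09 × 0.05 × 0.1 = 0.00045
Green algae energy = 480 / 0.00045 = 1066667 kJ/m²/yr

1066667 kJ/m²/yr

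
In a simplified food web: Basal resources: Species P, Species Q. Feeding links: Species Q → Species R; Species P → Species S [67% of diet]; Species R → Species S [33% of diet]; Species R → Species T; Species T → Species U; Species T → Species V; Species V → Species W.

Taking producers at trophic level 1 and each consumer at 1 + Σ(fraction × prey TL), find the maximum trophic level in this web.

5

Species R: 1 + 1 = 2
Species S: 1 + (0.67×1 + 0.33×2) = 2.33
Species T: 1 + 2 = 3
Species U: 1 + 3 = 4
Species V: 1 + 3 = 4
Species W: 1 + 4 = 5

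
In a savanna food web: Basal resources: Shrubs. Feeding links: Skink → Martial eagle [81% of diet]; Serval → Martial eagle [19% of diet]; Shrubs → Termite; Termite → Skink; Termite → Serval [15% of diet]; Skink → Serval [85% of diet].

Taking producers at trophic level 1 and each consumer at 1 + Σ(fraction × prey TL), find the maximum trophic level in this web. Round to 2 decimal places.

Termite: 1 + 1 = 2
Skink: 1 + 2 = 3
Serval: 1 + (0.85×3 + 0.15×2) = 3.85
Martial eagle: 1 + (0.19×3.85 + 0.81×3) = 4.1615

4.16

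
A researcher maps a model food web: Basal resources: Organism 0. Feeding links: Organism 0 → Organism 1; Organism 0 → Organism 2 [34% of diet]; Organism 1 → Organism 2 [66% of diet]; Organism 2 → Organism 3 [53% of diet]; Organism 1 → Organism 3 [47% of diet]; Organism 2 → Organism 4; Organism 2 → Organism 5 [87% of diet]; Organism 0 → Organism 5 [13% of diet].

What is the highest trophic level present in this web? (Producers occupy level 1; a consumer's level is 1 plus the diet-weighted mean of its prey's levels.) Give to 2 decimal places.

3.66

Organism 1: 1 + 1 = 2
Organism 2: 1 + (0.34×1 + 0.66×2) = 2.66
Organism 3: 1 + (0.53×2.66 + 0.47×2) = 3.3498
Organism 4: 1 + 2.66 = 3.66
Organism 5: 1 + (0.87×2.66 + 0.13×1) = 3.4442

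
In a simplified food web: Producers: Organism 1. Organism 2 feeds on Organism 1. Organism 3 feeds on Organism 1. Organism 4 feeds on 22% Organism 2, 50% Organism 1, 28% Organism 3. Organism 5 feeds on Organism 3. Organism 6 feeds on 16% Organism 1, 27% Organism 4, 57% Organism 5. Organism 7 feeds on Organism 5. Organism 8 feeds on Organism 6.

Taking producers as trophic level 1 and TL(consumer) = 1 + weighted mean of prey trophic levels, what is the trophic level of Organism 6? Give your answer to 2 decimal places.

Organism 2: 1 + 1 = 2
Organism 3: 1 + 1 = 2
Organism 4: 1 + (0.22×2 + 0.5×1 + 0.28×2) = 2.5
Organism 5: 1 + 2 = 3
Organism 6: 1 + (0.16×1 + 0.27×2.5 + 0.57×3) = 3.545
Organism 7: 1 + 3 = 4
Organism 8: 1 + 3.545 = 4.545

3.55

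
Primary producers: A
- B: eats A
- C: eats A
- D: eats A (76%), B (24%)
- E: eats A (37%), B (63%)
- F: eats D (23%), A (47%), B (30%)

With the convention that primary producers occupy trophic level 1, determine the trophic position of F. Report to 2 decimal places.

2.59

B: 1 + 1 = 2
C: 1 + 1 = 2
D: 1 + (0.76×1 + 0.24×2) = 2.24
E: 1 + (0.37×1 + 0.63×2) = 2.63
F: 1 + (0.23×2.24 + 0.47×1 + 0.3×2) = 2.5852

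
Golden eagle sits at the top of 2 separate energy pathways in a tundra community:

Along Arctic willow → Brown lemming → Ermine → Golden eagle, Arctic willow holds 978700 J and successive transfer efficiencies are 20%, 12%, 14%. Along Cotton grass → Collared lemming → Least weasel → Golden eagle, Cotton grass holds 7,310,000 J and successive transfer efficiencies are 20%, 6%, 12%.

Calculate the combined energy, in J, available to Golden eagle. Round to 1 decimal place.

13814.8 J

Via Arctic willow: 978700 × 0.2 × 0.12 × 0.14 = 3288.432 J
Via Cotton grass: 7310000 × 0.2 × 0.06 × 0.12 = 10526.4 J
Total at Golden eagle: 3288.432 + 10526.4 = 13814.832 J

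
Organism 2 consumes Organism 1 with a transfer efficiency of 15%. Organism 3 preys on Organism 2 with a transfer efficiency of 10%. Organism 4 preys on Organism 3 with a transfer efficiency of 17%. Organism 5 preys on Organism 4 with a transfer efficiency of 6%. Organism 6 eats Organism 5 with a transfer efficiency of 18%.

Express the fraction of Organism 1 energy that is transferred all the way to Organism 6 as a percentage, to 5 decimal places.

0.00275%

Product of link efficiencies: 0.15 × 0.1 × 0.17 × 0.06 × 0.18 = 0.00002754
As a percentage: 0.00002754 × 100 = 0.00275%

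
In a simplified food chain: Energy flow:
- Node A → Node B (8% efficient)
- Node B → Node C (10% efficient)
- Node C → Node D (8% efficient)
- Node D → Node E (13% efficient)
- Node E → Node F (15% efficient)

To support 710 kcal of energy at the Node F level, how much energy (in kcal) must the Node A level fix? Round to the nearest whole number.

56891026 kcal

Cumulative transfer efficiency: 0.08 × 0.1 × 0.08 × 0.13 × 0.15 = 0.00001248
Node A energy = 710 / 0.00001248 = 56891026 kcal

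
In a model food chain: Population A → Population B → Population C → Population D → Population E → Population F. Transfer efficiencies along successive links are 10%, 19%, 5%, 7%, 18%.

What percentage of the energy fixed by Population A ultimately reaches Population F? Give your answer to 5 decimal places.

Product of link efficiencies: 0.1 × 0.19 × 0.05 × 0.07 × 0.18 = 0.00001197
As a percentage: 0.00001197 × 100 = 0.00120%

0.00120%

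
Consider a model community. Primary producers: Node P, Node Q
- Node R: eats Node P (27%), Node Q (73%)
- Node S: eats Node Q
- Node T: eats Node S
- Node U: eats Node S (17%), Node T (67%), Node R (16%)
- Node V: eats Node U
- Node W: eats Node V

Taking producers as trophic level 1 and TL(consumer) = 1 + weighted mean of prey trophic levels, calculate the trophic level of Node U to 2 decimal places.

3.67

Node R: 1 + (0.27×1 + 0.73×1) = 2
Node S: 1 + 1 = 2
Node T: 1 + 2 = 3
Node U: 1 + (0.17×2 + 0.67×3 + 0.16×2) = 3.67
Node V: 1 + 3.67 = 4.67
Node W: 1 + 4.67 = 5.67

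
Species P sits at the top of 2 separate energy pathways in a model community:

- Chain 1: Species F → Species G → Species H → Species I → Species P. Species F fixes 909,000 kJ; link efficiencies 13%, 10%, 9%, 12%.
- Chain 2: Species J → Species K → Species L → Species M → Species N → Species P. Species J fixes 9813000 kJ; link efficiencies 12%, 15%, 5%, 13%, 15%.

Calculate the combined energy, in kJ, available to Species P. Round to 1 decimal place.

Chain 1: 909000 × 0.13 × 0.1 × 0.09 × 0.12 = 127.6236 kJ
Chain 2: 9813000 × 0.12 × 0.15 × 0.05 × 0.13 × 0.15 = 172.21815 kJ
Total at Species P: 127.6236 + 172.21815 = 299.84175 kJ

299.8 kJ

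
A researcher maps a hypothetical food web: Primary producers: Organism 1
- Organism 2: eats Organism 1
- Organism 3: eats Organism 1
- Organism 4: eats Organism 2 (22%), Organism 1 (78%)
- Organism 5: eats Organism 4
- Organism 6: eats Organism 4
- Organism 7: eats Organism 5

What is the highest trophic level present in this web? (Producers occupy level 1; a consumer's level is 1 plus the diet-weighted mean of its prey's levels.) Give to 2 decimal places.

4.22

Organism 2: 1 + 1 = 2
Organism 3: 1 + 1 = 2
Organism 4: 1 + (0.22×2 + 0.78×1) = 2.22
Organism 5: 1 + 2.22 = 3.22
Organism 6: 1 + 2.22 = 3.22
Organism 7: 1 + 3.22 = 4.22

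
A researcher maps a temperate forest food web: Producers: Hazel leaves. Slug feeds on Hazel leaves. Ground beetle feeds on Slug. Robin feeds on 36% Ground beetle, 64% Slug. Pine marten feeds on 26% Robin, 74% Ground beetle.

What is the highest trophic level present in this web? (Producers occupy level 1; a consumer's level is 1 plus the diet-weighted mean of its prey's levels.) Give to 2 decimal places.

Slug: 1 + 1 = 2
Ground beetle: 1 + 2 = 3
Robin: 1 + (0.36×3 + 0.64×2) = 3.36
Pine marten: 1 + (0.26×3.36 + 0.74×3) = 4.0936

4.09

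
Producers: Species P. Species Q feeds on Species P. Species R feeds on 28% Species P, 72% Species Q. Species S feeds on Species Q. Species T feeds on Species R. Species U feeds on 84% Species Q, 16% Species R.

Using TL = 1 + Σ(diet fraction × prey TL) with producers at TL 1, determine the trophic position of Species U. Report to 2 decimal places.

3.12

Species Q: 1 + 1 = 2
Species R: 1 + (0.28×1 + 0.72×2) = 2.72
Species S: 1 + 2 = 3
Species T: 1 + 2.72 = 3.72
Species U: 1 + (0.84×2 + 0.16×2.72) = 3.1152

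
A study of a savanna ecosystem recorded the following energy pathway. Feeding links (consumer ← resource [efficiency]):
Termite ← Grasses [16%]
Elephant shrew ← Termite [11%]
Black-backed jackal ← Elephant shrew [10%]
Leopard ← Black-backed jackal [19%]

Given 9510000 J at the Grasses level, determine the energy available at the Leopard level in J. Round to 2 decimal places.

3180.14 J

Termite: 9510000 × 0.16 = 1521600 J
Elephant shrew: 1521600 × 0.11 = 167376 J
Black-backed jackal: 167376 × 0.1 = 16737.6 J
Leopard: 16737.6 × 0.19 = 3180.144 J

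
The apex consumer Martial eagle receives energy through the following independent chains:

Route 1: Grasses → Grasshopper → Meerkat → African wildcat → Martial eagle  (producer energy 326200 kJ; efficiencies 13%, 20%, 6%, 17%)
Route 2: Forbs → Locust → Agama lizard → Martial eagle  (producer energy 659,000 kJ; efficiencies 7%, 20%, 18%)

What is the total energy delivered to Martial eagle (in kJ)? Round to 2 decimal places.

Route 1: 326200 × 0.13 × 0.2 × 0.06 × 0.17 = 86.50824 kJ
Route 2: 659000 × 0.07 × 0.2 × 0.18 = 1660.68 kJ
Total at Martial eagle: 86.50824 + 1660.68 = 1747.18824 kJ

1747.19 kJ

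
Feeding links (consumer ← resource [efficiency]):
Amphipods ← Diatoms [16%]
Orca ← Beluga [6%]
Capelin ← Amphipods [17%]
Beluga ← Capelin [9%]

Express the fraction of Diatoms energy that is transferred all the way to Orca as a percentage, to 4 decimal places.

Product of link efficiencies: 0.16 × 0.17 × 0.09 × 0.06 = 0.00014688
As a percentage: 0.00014688 × 100 = 0.0147%

0.0147%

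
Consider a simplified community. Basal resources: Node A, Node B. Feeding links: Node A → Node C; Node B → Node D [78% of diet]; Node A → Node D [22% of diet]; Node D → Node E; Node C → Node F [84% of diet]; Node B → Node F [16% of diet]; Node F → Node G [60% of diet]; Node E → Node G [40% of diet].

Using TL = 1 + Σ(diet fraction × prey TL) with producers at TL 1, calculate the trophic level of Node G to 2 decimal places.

3.90

Node C: 1 + 1 = 2
Node D: 1 + (0.78×1 + 0.22×1) = 2
Node E: 1 + 2 = 3
Node F: 1 + (0.84×2 + 0.16×1) = 2.84
Node G: 1 + (0.6×2.84 + 0.4×3) = 3.904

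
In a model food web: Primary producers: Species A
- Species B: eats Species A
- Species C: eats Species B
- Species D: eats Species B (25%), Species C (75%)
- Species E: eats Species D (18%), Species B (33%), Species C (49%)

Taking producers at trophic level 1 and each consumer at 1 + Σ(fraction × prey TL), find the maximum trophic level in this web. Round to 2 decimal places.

3.81

Species B: 1 + 1 = 2
Species C: 1 + 2 = 3
Species D: 1 + (0.25×2 + 0.75×3) = 3.75
Species E: 1 + (0.18×3.75 + 0.33×2 + 0.49×3) = 3.805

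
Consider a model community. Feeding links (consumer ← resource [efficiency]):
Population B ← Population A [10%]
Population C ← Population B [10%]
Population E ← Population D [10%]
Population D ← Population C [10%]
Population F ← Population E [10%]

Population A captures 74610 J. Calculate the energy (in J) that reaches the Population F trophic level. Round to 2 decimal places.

Population B: 74610 × 0.1 = 7461 J
Population C: 7461 × 0.1 = 746.1 J
Population D: 746.1 × 0.1 = 74.61 J
Population E: 74.61 × 0.1 = 7.461 J
Population F: 7.461 × 0.1 = 0.7461 J

0.75 J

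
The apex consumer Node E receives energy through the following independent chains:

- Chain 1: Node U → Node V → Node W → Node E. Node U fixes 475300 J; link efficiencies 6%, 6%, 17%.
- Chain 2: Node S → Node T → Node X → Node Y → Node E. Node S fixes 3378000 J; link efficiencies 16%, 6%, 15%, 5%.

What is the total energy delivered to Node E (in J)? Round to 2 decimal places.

Chain 1: 475300 × 0.06 × 0.06 × 0.17 = 290.8836 J
Chain 2: 3378000 × 0.16 × 0.06 × 0.15 × 0.05 = 243.216 J
Total at Node E: 290.8836 + 243.216 = 534.0996 J

534.10 J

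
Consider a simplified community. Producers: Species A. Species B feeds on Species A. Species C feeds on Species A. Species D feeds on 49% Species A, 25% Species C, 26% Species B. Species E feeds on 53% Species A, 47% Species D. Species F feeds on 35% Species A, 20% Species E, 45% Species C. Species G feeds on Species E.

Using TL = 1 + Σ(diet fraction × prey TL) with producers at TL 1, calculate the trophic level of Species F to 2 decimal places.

2.79

Species B: 1 + 1 = 2
Species C: 1 + 1 = 2
Species D: 1 + (0.49×1 + 0.25×2 + 0.26×2) = 2.51
Species E: 1 + (0.53×1 + 0.47×2.51) = 2.7097
Species F: 1 + (0.35×1 + 0.2×2.7097 + 0.45×2) = 2.79194
Species G: 1 + 2.7097 = 3.7097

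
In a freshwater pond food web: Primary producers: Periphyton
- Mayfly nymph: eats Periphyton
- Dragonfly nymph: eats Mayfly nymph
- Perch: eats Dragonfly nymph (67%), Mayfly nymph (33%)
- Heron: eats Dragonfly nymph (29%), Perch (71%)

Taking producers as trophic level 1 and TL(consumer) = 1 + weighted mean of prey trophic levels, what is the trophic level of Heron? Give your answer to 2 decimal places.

4.48

Mayfly nymph: 1 + 1 = 2
Dragonfly nymph: 1 + 2 = 3
Perch: 1 + (0.67×3 + 0.33×2) = 3.67
Heron: 1 + (0.29×3 + 0.71×3.67) = 4.4757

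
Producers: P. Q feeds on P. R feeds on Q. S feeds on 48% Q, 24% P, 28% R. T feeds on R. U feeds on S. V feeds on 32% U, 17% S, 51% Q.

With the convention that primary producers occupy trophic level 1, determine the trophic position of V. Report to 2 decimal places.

Q: 1 + 1 = 2
R: 1 + 2 = 3
S: 1 + (0.48×2 + 0.24×1 + 0.28×3) = 3.04
T: 1 + 3 = 4
U: 1 + 3.04 = 4.04
V: 1 + (0.32×4.04 + 0.17×3.04 + 0.51×2) = 3.8296

3.83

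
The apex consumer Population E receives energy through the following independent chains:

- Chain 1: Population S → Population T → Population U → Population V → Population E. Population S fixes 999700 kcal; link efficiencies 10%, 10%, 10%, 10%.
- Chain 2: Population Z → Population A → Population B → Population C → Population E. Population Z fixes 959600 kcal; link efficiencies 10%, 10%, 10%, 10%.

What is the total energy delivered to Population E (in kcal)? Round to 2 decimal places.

195.93 kcal

Chain 1: 999700 × 0.1 × 0.1 × 0.1 × 0.1 = 99.97 kcal
Chain 2: 959600 × 0.1 × 0.1 × 0.1 × 0.1 = 95.96 kcal
Total at Population E: 99.97 + 95.96 = 195.93 kcal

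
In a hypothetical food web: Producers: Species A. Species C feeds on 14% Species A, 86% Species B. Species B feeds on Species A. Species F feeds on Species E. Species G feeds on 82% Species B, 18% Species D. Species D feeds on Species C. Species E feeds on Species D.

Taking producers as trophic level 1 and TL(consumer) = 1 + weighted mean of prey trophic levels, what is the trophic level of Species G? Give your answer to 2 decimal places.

3.33

Species B: 1 + 1 = 2
Species C: 1 + (0.14×1 + 0.86×2) = 2.86
Species D: 1 + 2.86 = 3.86
Species E: 1 + 3.86 = 4.86
Species F: 1 + 4.86 = 5.86
Species G: 1 + (0.82×2 + 0.18×3.86) = 3.3348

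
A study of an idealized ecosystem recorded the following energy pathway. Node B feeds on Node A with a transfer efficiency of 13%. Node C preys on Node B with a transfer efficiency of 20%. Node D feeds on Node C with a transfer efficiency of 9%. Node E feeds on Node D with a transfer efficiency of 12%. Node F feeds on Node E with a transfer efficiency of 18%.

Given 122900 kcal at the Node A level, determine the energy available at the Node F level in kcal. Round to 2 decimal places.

Node B: 122900 × 0.13 = 15977 kcal
Node C: 15977 × 0.2 = 3195.4 kcal
Node D: 3195.4 × 0.09 = 287.586 kcal
Node E: 287.586 × 0.12 = 34.51032 kcal
Node F: 34.51032 × 0.18 = 6.2118576 kcal

6.21 kcal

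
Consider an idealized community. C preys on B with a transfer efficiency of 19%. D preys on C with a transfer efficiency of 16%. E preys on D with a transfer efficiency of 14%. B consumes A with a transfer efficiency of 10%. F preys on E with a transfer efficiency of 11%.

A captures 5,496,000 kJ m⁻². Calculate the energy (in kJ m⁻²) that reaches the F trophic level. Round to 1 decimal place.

257.3 kJ m⁻²

B: 5496000 × 0.1 = 549600 kJ m⁻²
C: 549600 × 0.19 = 104424 kJ m⁻²
D: 104424 × 0.16 = 16707.84 kJ m⁻²
E: 16707.84 × 0.14 = 2339.0976 kJ m⁻²
F: 2339.0976 × 0.11 = 257.300736 kJ m⁻²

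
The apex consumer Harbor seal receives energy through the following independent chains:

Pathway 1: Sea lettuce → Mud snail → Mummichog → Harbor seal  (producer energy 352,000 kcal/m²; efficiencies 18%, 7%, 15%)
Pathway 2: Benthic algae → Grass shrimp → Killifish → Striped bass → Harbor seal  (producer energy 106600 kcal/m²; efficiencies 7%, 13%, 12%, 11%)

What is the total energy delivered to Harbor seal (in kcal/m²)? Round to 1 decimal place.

678.1 kcal/m²

Pathway 1: 352000 × 0.18 × 0.07 × 0.15 = 665.28 kcal/m²
Pathway 2: 106600 × 0.07 × 0.13 × 0.12 × 0.11 = 12.804792 kcal/m²
Total at Harbor seal: 665.28 + 12.804792 = 678.084792 kcal/m²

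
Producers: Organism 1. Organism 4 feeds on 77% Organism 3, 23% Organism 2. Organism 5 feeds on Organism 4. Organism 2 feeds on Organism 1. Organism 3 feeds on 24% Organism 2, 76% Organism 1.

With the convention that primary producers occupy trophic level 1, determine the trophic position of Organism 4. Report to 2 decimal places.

3.18

Organism 2: 1 + 1 = 2
Organism 3: 1 + (0.24×2 + 0.76×1) = 2.24
Organism 4: 1 + (0.77×2.24 + 0.23×2) = 3.1848
Organism 5: 1 + 3.1848 = 4.1848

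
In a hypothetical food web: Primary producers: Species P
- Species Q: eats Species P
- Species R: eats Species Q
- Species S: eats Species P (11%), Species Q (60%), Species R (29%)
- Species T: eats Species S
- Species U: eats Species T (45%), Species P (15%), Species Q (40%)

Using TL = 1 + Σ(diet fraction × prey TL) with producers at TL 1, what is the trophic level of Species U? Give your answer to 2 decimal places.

3.83

Species Q: 1 + 1 = 2
Species R: 1 + 2 = 3
Species S: 1 + (0.11×1 + 0.6×2 + 0.29×3) = 3.18
Species T: 1 + 3.18 = 4.18
Species U: 1 + (0.45×4.18 + 0.15×1 + 0.4×2) = 3.831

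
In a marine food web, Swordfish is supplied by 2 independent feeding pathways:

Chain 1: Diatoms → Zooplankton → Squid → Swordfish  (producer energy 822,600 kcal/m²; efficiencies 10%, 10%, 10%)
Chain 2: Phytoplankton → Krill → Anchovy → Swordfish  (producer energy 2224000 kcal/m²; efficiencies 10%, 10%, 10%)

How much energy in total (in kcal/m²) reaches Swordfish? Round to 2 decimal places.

Chain 1: 822600 × 0.1 × 0.1 × 0.1 = 822.6 kcal/m²
Chain 2: 2224000 × 0.1 × 0.1 × 0.1 = 2224 kcal/m²
Total at Swordfish: 822.6 + 2224 = 3046.6 kcal/m²

3046.60 kcal/m²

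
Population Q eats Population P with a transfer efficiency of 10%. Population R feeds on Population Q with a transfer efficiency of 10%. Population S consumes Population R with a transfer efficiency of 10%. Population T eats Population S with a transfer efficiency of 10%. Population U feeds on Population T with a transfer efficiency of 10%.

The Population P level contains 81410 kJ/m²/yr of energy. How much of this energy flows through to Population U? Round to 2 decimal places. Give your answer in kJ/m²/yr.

Population Q: 81410 × 0.1 = 8141 kJ/m²/yr
Population R: 8141 × 0.1 = 814.1 kJ/m²/yr
Population S: 814.1 × 0.1 = 81.41 kJ/m²/yr
Population T: 81.41 × 0.1 = 8.141 kJ/m²/yr
Population U: 8.141 × 0.1 = 0.8141 kJ/m²/yr

0.81 kJ/m²/yr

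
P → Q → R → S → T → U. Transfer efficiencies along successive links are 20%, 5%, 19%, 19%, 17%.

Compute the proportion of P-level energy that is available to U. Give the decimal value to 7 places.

0.0000614

Product of link efficiencies: 0.2 × 0.05 × 0.19 × 0.19 × 0.17 = 0.00006137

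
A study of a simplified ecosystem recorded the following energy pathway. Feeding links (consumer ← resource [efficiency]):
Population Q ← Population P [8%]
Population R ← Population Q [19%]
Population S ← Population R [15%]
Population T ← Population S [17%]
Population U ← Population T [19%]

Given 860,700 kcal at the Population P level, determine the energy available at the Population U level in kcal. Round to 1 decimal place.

63.4 kcal

Population Q: 860700 × 0.08 = 68856 kcal
Population R: 68856 × 0.19 = 13082.64 kcal
Population S: 13082.64 × 0.15 = 1962.396 kcal
Population T: 1962.396 × 0.17 = 333.60732 kcal
Population U: 333.60732 × 0.19 = 63.3853908 kcal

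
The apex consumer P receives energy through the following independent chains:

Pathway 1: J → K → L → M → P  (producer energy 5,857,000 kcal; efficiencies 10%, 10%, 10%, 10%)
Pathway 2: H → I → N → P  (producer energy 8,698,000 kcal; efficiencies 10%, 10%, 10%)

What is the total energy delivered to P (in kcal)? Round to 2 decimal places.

Pathway 1: 5857000 × 0.1 × 0.1 × 0.1 × 0.1 = 585.7 kcal
Pathway 2: 8698000 × 0.1 × 0.1 × 0.1 = 8698 kcal
Total at P: 585.7 + 8698 = 9283.7 kcal

9283.70 kcal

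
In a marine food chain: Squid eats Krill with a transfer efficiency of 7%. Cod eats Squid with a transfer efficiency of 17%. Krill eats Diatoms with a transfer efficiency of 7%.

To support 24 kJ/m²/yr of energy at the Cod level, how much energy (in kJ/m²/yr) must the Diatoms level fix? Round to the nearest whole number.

28812 kJ/m²/yr

Cumulative transfer efficiency: 0.07 × 0.07 × 0.17 = 0.000833
Diatoms energy = 24 / 0.000833 = 28812 kJ/m²/yr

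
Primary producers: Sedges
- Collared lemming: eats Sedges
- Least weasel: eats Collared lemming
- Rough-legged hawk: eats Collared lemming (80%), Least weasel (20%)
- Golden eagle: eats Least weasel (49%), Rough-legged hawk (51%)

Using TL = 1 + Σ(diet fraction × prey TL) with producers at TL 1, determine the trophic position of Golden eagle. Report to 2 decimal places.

4.10

Collared lemming: 1 + 1 = 2
Least weasel: 1 + 2 = 3
Rough-legged hawk: 1 + (0.8×2 + 0.2×3) = 3.2
Golden eagle: 1 + (0.49×3 + 0.51×3.2) = 4.102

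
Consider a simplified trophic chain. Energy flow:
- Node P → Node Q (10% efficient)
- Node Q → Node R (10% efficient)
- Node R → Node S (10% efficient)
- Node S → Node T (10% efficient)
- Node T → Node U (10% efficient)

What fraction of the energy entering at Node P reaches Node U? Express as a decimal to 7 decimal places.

0.0000100

Product of link efficiencies: 0.1 × 0.1 × 0.1 × 0.1 × 0.1 = 0.00001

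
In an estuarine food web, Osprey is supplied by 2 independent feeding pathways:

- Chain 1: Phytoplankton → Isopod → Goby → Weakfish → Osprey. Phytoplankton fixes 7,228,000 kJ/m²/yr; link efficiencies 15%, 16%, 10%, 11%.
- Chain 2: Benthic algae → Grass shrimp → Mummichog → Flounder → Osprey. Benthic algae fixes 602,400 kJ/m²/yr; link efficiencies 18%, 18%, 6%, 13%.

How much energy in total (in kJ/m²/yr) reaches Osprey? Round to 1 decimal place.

Chain 1: 7228000 × 0.15 × 0.16 × 0.1 × 0.11 = 1908.192 kJ/m²/yr
Chain 2: 602400 × 0.18 × 0.18 × 0.06 × 0.13 = 152.238528 kJ/m²/yr
Total at Osprey: 1908.192 + 152.238528 = 2060.430528 kJ/m²/yr

2060.4 kJ/m²/yr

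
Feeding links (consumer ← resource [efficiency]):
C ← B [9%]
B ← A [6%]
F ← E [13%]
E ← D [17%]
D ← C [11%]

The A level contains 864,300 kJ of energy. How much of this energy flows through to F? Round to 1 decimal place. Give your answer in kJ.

B: 864300 × 0.06 = 51858 kJ
C: 51858 × 0.09 = 4667.22 kJ
D: 4667.22 × 0.11 = 513.3942 kJ
E: 513.3942 × 0.17 = 87.277014 kJ
F: 87.277014 × 0.13 = 11.34601182 kJ

11.3 kJ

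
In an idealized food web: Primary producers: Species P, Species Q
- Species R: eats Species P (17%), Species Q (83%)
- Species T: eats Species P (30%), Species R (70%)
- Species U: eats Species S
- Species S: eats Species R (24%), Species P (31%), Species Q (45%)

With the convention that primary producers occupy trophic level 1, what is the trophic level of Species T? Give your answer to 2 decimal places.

Species R: 1 + (0.17×1 + 0.83×1) = 2
Species S: 1 + (0.24×2 + 0.31×1 + 0.45×1) = 2.24
Species T: 1 + (0.3×1 + 0.7×2) = 2.7
Species U: 1 + 2.24 = 3.24

2.70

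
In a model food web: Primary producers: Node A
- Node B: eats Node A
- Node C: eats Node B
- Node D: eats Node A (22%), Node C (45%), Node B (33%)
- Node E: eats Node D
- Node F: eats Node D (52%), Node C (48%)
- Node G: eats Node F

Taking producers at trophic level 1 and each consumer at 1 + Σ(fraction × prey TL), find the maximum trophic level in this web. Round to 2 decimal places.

5.12

Node B: 1 + 1 = 2
Node C: 1 + 2 = 3
Node D: 1 + (0.22×1 + 0.45×3 + 0.33×2) = 3.23
Node E: 1 + 3.23 = 4.23
Node F: 1 + (0.52×3.23 + 0.48×3) = 4.1196
Node G: 1 + 4.1196 = 5.1196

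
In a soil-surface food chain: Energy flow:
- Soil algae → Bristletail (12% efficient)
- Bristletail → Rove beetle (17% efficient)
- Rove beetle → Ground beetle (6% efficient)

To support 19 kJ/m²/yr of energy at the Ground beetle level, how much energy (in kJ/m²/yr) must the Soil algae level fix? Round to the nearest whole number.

15523 kJ/m²/yr

Cumulative transfer efficiency: 0.12 × 0.17 × 0.06 = 0.001224
Soil algae energy = 19 / 0.001224 = 15523 kJ/m²/yr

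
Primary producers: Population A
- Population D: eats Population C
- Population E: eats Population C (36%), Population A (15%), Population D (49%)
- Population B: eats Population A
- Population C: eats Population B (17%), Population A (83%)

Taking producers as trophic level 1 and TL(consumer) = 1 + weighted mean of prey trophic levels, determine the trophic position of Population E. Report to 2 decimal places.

Population B: 1 + 1 = 2
Population C: 1 + (0.17×2 + 0.83×1) = 2.17
Population D: 1 + 2.17 = 3.17
Population E: 1 + (0.36×2.17 + 0.15×1 + 0.49×3.17) = 3.4845

3.48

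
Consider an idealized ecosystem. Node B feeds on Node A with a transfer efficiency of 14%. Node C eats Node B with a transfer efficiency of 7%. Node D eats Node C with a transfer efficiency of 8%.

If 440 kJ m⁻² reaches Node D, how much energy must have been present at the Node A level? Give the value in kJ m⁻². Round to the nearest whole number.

Cumulative transfer efficiency: 0.14 × 0.07 × 0.08 = 0.000784
Node A energy = 440 / 0.000784 = 561224 kJ m⁻²

561224 kJ m⁻²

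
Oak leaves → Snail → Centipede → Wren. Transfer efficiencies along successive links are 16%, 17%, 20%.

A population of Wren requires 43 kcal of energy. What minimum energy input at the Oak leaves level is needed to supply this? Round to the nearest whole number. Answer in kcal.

7904 kcal

Cumulative transfer efficiency: 0.16 × 0.17 × 0.2 = 0.00544
Oak leaves energy = 43 / 0.00544 = 7904 kcal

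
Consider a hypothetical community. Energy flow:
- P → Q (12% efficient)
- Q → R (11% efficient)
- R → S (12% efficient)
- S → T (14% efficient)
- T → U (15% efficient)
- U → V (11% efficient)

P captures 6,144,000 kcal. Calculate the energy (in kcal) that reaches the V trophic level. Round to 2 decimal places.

22.48 kcal

Q: 6144000 × 0.12 = 737280 kcal
R: 737280 × 0.11 = 81100.8 kcal
S: 81100.8 × 0.12 = 9732.096 kcal
T: 9732.096 × 0.14 = 1362.49344 kcal
U: 1362.49344 × 0.15 = 204.374016 kcal
V: 204.374016 × 0.11 = 22.48114176 kcal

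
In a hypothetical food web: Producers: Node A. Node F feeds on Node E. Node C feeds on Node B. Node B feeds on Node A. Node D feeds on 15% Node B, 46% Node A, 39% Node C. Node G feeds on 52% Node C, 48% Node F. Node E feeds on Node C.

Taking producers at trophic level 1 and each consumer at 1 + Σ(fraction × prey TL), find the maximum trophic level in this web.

Node B: 1 + 1 = 2
Node C: 1 + 2 = 3
Node D: 1 + (0.15×2 + 0.46×1 + 0.39×3) = 2.93
Node E: 1 + 3 = 4
Node F: 1 + 4 = 5
Node G: 1 + (0.52×3 + 0.48×5) = 4.96

5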